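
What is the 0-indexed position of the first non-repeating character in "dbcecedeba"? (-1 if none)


Input: dbcecedeba
Character frequencies:
  'a': 1
  'b': 2
  'c': 2
  'd': 2
  'e': 3
Scanning left to right for freq == 1:
  Position 0 ('d'): freq=2, skip
  Position 1 ('b'): freq=2, skip
  Position 2 ('c'): freq=2, skip
  Position 3 ('e'): freq=3, skip
  Position 4 ('c'): freq=2, skip
  Position 5 ('e'): freq=3, skip
  Position 6 ('d'): freq=2, skip
  Position 7 ('e'): freq=3, skip
  Position 8 ('b'): freq=2, skip
  Position 9 ('a'): unique! => answer = 9

9


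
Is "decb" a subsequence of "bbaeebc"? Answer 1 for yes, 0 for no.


Check if "decb" is a subsequence of "bbaeebc"
Greedy scan:
  Position 0 ('b'): no match needed
  Position 1 ('b'): no match needed
  Position 2 ('a'): no match needed
  Position 3 ('e'): no match needed
  Position 4 ('e'): no match needed
  Position 5 ('b'): no match needed
  Position 6 ('c'): no match needed
Only matched 0/4 characters => not a subsequence

0


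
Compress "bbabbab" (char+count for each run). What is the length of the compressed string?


Input: bbabbab
Runs:
  'b' x 2 => "b2"
  'a' x 1 => "a1"
  'b' x 2 => "b2"
  'a' x 1 => "a1"
  'b' x 1 => "b1"
Compressed: "b2a1b2a1b1"
Compressed length: 10

10


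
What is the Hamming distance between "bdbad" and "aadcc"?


Comparing "bdbad" and "aadcc" position by position:
  Position 0: 'b' vs 'a' => differ
  Position 1: 'd' vs 'a' => differ
  Position 2: 'b' vs 'd' => differ
  Position 3: 'a' vs 'c' => differ
  Position 4: 'd' vs 'c' => differ
Total differences (Hamming distance): 5

5


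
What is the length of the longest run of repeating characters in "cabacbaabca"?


Input: "cabacbaabca"
Scanning for longest run:
  Position 1 ('a'): new char, reset run to 1
  Position 2 ('b'): new char, reset run to 1
  Position 3 ('a'): new char, reset run to 1
  Position 4 ('c'): new char, reset run to 1
  Position 5 ('b'): new char, reset run to 1
  Position 6 ('a'): new char, reset run to 1
  Position 7 ('a'): continues run of 'a', length=2
  Position 8 ('b'): new char, reset run to 1
  Position 9 ('c'): new char, reset run to 1
  Position 10 ('a'): new char, reset run to 1
Longest run: 'a' with length 2

2


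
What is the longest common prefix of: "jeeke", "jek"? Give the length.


Words: jeeke, jek
  Position 0: all 'j' => match
  Position 1: all 'e' => match
  Position 2: ('e', 'k') => mismatch, stop
LCP = "je" (length 2)

2


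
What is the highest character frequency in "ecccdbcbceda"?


Input: ecccdbcbceda
Character counts:
  'a': 1
  'b': 2
  'c': 5
  'd': 2
  'e': 2
Maximum frequency: 5

5


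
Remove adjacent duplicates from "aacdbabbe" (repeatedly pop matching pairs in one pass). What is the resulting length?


Input: aacdbabbe
Stack-based adjacent duplicate removal:
  Read 'a': push. Stack: a
  Read 'a': matches stack top 'a' => pop. Stack: (empty)
  Read 'c': push. Stack: c
  Read 'd': push. Stack: cd
  Read 'b': push. Stack: cdb
  Read 'a': push. Stack: cdba
  Read 'b': push. Stack: cdbab
  Read 'b': matches stack top 'b' => pop. Stack: cdba
  Read 'e': push. Stack: cdbae
Final stack: "cdbae" (length 5)

5


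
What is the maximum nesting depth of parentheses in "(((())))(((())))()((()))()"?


Input: "(((())))(((())))()((()))()"
Tracking depth:
  Position 0 '(': depth becomes 1
  Position 1 '(': depth becomes 2
  Position 2 '(': depth becomes 3
  Position 3 '(': depth becomes 4
  Position 4 ')': depth becomes 3
  Position 5 ')': depth becomes 2
  Position 6 ')': depth becomes 1
  Position 7 ')': depth becomes 0
  Position 8 '(': depth becomes 1
  Position 9 '(': depth becomes 2
  Position 10 '(': depth becomes 3
  Position 11 '(': depth becomes 4
  Position 12 ')': depth becomes 3
  Position 13 ')': depth becomes 2
  Position 14 ')': depth becomes 1
  Position 15 ')': depth becomes 0
  Position 16 '(': depth becomes 1
  Position 17 ')': depth becomes 0
  Position 18 '(': depth becomes 1
  Position 19 '(': depth becomes 2
  Position 20 '(': depth becomes 3
  Position 21 ')': depth becomes 2
  Position 22 ')': depth becomes 1
  Position 23 ')': depth becomes 0
  Position 24 '(': depth becomes 1
  Position 25 ')': depth becomes 0
Maximum depth reached: 4

4


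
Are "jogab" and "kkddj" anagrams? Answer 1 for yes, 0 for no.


Strings: "jogab", "kkddj"
Sorted first:  abgjo
Sorted second: ddjkk
Differ at position 0: 'a' vs 'd' => not anagrams

0


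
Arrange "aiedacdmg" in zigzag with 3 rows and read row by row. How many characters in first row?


Zigzag "aiedacdmg" into 3 rows:
Placing characters:
  'a' => row 0
  'i' => row 1
  'e' => row 2
  'd' => row 1
  'a' => row 0
  'c' => row 1
  'd' => row 2
  'm' => row 1
  'g' => row 0
Rows:
  Row 0: "aag"
  Row 1: "idcm"
  Row 2: "ed"
First row length: 3

3


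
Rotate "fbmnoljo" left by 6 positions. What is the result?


Input: "fbmnoljo", rotate left by 6
First 6 characters: "fbmnol"
Remaining characters: "jo"
Concatenate remaining + first: "jo" + "fbmnol" = "jofbmnol"

jofbmnol


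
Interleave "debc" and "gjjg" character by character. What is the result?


Interleaving "debc" and "gjjg":
  Position 0: 'd' from first, 'g' from second => "dg"
  Position 1: 'e' from first, 'j' from second => "ej"
  Position 2: 'b' from first, 'j' from second => "bj"
  Position 3: 'c' from first, 'g' from second => "cg"
Result: dgejbjcg

dgejbjcg


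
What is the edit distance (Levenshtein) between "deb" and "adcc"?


Computing edit distance: "deb" -> "adcc"
DP table:
           a    d    c    c
      0    1    2    3    4
  d   1    1    1    2    3
  e   2    2    2    2    3
  b   3    3    3    3    3
Edit distance = dp[3][4] = 3

3


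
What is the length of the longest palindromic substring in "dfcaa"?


Input: "dfcaa"
Checking substrings for palindromes:
  [3:5] "aa" (len 2) => palindrome
Longest palindromic substring: "aa" with length 2

2


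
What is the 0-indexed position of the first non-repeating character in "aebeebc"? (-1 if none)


Input: aebeebc
Character frequencies:
  'a': 1
  'b': 2
  'c': 1
  'e': 3
Scanning left to right for freq == 1:
  Position 0 ('a'): unique! => answer = 0

0


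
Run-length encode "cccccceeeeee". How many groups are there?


Input: cccccceeeeee
Scanning for consecutive runs:
  Group 1: 'c' x 6 (positions 0-5)
  Group 2: 'e' x 6 (positions 6-11)
Total groups: 2

2


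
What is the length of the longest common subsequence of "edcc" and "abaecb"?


LCS of "edcc" and "abaecb"
DP table:
           a    b    a    e    c    b
      0    0    0    0    0    0    0
  e   0    0    0    0    1    1    1
  d   0    0    0    0    1    1    1
  c   0    0    0    0    1    2    2
  c   0    0    0    0    1    2    2
LCS length = dp[4][6] = 2

2


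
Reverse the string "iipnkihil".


Input: iipnkihil
Reading characters right to left:
  Position 8: 'l'
  Position 7: 'i'
  Position 6: 'h'
  Position 5: 'i'
  Position 4: 'k'
  Position 3: 'n'
  Position 2: 'p'
  Position 1: 'i'
  Position 0: 'i'
Reversed: lihiknpii

lihiknpii


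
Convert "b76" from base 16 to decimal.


Input: "b76" in base 16
Positional expansion:
  Digit 'b' (value 11) x 16^2 = 2816
  Digit '7' (value 7) x 16^1 = 112
  Digit '6' (value 6) x 16^0 = 6
Sum = 2934

2934


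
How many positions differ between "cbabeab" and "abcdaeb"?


Comparing "cbabeab" and "abcdaeb" position by position:
  Position 0: 'c' vs 'a' => DIFFER
  Position 1: 'b' vs 'b' => same
  Position 2: 'a' vs 'c' => DIFFER
  Position 3: 'b' vs 'd' => DIFFER
  Position 4: 'e' vs 'a' => DIFFER
  Position 5: 'a' vs 'e' => DIFFER
  Position 6: 'b' vs 'b' => same
Positions that differ: 5

5


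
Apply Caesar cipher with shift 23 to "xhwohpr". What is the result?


Caesar cipher: shift "xhwohpr" by 23
  'x' (pos 23) + 23 = pos 20 = 'u'
  'h' (pos 7) + 23 = pos 4 = 'e'
  'w' (pos 22) + 23 = pos 19 = 't'
  'o' (pos 14) + 23 = pos 11 = 'l'
  'h' (pos 7) + 23 = pos 4 = 'e'
  'p' (pos 15) + 23 = pos 12 = 'm'
  'r' (pos 17) + 23 = pos 14 = 'o'
Result: uetlemo

uetlemo


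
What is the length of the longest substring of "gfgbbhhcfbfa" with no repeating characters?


Input: "gfgbbhhcfbfa"
Sliding window (track last position of each char):
  Position 0 ('g'): window [0,0] length 1 -- new best
  Position 1 ('f'): window [0,1] length 2 -- new best
  Position 2 ('g'): repeat (last at 0), move window start to 1
  Position 2 ('g'): window [1,2] length 2
  Position 3 ('b'): window [1,3] length 3 -- new best
  Position 4 ('b'): repeat (last at 3), move window start to 4
  Position 4 ('b'): window [4,4] length 1
  Position 5 ('h'): window [4,5] length 2
  Position 6 ('h'): repeat (last at 5), move window start to 6
  Position 6 ('h'): window [6,6] length 1
  Position 7 ('c'): window [6,7] length 2
  Position 8 ('f'): window [6,8] length 3
  Position 9 ('b'): window [6,9] length 4 -- new best
  Position 10 ('f'): repeat (last at 8), move window start to 9
  Position 10 ('f'): window [9,10] length 2
  Position 11 ('a'): window [9,11] length 3
Longest substring with no repeats: "hcfb" with length 4

4


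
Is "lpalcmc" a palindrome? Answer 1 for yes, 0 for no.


Input: lpalcmc
Reversed: cmclapl
  Compare pos 0 ('l') with pos 6 ('c'): MISMATCH
  Compare pos 1 ('p') with pos 5 ('m'): MISMATCH
  Compare pos 2 ('a') with pos 4 ('c'): MISMATCH
Result: not a palindrome

0


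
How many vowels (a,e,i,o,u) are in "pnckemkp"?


Input: pnckemkp
Checking each character:
  'p' at position 0: consonant
  'n' at position 1: consonant
  'c' at position 2: consonant
  'k' at position 3: consonant
  'e' at position 4: vowel (running total: 1)
  'm' at position 5: consonant
  'k' at position 6: consonant
  'p' at position 7: consonant
Total vowels: 1

1


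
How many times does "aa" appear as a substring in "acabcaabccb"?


Searching for "aa" in "acabcaabccb"
Scanning each position:
  Position 0: "ac" => no
  Position 1: "ca" => no
  Position 2: "ab" => no
  Position 3: "bc" => no
  Position 4: "ca" => no
  Position 5: "aa" => MATCH
  Position 6: "ab" => no
  Position 7: "bc" => no
  Position 8: "cc" => no
  Position 9: "cb" => no
Total occurrences: 1

1


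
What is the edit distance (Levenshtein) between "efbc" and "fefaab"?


Computing edit distance: "efbc" -> "fefaab"
DP table:
           f    e    f    a    a    b
      0    1    2    3    4    5    6
  e   1    1    1    2    3    4    5
  f   2    1    2    1    2    3    4
  b   3    2    2    2    2    3    3
  c   4    3    3    3    3    3    4
Edit distance = dp[4][6] = 4

4


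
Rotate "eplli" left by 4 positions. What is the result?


Input: "eplli", rotate left by 4
First 4 characters: "epll"
Remaining characters: "i"
Concatenate remaining + first: "i" + "epll" = "iepll"

iepll


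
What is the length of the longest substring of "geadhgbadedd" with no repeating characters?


Input: "geadhgbadedd"
Sliding window (track last position of each char):
  Position 0 ('g'): window [0,0] length 1 -- new best
  Position 1 ('e'): window [0,1] length 2 -- new best
  Position 2 ('a'): window [0,2] length 3 -- new best
  Position 3 ('d'): window [0,3] length 4 -- new best
  Position 4 ('h'): window [0,4] length 5 -- new best
  Position 5 ('g'): repeat (last at 0), move window start to 1
  Position 5 ('g'): window [1,5] length 5
  Position 6 ('b'): window [1,6] length 6 -- new best
  Position 7 ('a'): repeat (last at 2), move window start to 3
  Position 7 ('a'): window [3,7] length 5
  Position 8 ('d'): repeat (last at 3), move window start to 4
  Position 8 ('d'): window [4,8] length 5
  Position 9 ('e'): window [4,9] length 6
  Position 10 ('d'): repeat (last at 8), move window start to 9
  Position 10 ('d'): window [9,10] length 2
  Position 11 ('d'): repeat (last at 10), move window start to 11
  Position 11 ('d'): window [11,11] length 1
Longest substring with no repeats: "eadhgb" with length 6

6


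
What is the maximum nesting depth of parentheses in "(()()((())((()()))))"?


Input: "(()()((())((()()))))"
Tracking depth:
  Position 0 '(': depth becomes 1
  Position 1 '(': depth becomes 2
  Position 2 ')': depth becomes 1
  Position 3 '(': depth becomes 2
  Position 4 ')': depth becomes 1
  Position 5 '(': depth becomes 2
  Position 6 '(': depth becomes 3
  Position 7 '(': depth becomes 4
  Position 8 ')': depth becomes 3
  Position 9 ')': depth becomes 2
  Position 10 '(': depth becomes 3
  Position 11 '(': depth becomes 4
  Position 12 '(': depth becomes 5
  Position 13 ')': depth becomes 4
  Position 14 '(': depth becomes 5
  Position 15 ')': depth becomes 4
  Position 16 ')': depth becomes 3
  Position 17 ')': depth becomes 2
  Position 18 ')': depth becomes 1
  Position 19 ')': depth becomes 0
Maximum depth reached: 5

5


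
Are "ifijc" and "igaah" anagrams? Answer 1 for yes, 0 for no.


Strings: "ifijc", "igaah"
Sorted first:  cfiij
Sorted second: aaghi
Differ at position 0: 'c' vs 'a' => not anagrams

0


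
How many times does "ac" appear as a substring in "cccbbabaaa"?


Searching for "ac" in "cccbbabaaa"
Scanning each position:
  Position 0: "cc" => no
  Position 1: "cc" => no
  Position 2: "cb" => no
  Position 3: "bb" => no
  Position 4: "ba" => no
  Position 5: "ab" => no
  Position 6: "ba" => no
  Position 7: "aa" => no
  Position 8: "aa" => no
Total occurrences: 0

0


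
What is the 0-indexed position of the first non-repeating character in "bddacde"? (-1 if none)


Input: bddacde
Character frequencies:
  'a': 1
  'b': 1
  'c': 1
  'd': 3
  'e': 1
Scanning left to right for freq == 1:
  Position 0 ('b'): unique! => answer = 0

0


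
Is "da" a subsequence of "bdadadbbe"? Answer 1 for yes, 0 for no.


Check if "da" is a subsequence of "bdadadbbe"
Greedy scan:
  Position 0 ('b'): no match needed
  Position 1 ('d'): matches sub[0] = 'd'
  Position 2 ('a'): matches sub[1] = 'a'
  Position 3 ('d'): no match needed
  Position 4 ('a'): no match needed
  Position 5 ('d'): no match needed
  Position 6 ('b'): no match needed
  Position 7 ('b'): no match needed
  Position 8 ('e'): no match needed
All 2 characters matched => is a subsequence

1


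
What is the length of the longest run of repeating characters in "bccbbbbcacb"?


Input: "bccbbbbcacb"
Scanning for longest run:
  Position 1 ('c'): new char, reset run to 1
  Position 2 ('c'): continues run of 'c', length=2
  Position 3 ('b'): new char, reset run to 1
  Position 4 ('b'): continues run of 'b', length=2
  Position 5 ('b'): continues run of 'b', length=3
  Position 6 ('b'): continues run of 'b', length=4
  Position 7 ('c'): new char, reset run to 1
  Position 8 ('a'): new char, reset run to 1
  Position 9 ('c'): new char, reset run to 1
  Position 10 ('b'): new char, reset run to 1
Longest run: 'b' with length 4

4


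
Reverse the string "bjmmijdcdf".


Input: bjmmijdcdf
Reading characters right to left:
  Position 9: 'f'
  Position 8: 'd'
  Position 7: 'c'
  Position 6: 'd'
  Position 5: 'j'
  Position 4: 'i'
  Position 3: 'm'
  Position 2: 'm'
  Position 1: 'j'
  Position 0: 'b'
Reversed: fdcdjimmjb

fdcdjimmjb


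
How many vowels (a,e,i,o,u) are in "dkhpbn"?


Input: dkhpbn
Checking each character:
  'd' at position 0: consonant
  'k' at position 1: consonant
  'h' at position 2: consonant
  'p' at position 3: consonant
  'b' at position 4: consonant
  'n' at position 5: consonant
Total vowels: 0

0


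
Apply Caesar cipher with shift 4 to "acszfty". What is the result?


Caesar cipher: shift "acszfty" by 4
  'a' (pos 0) + 4 = pos 4 = 'e'
  'c' (pos 2) + 4 = pos 6 = 'g'
  's' (pos 18) + 4 = pos 22 = 'w'
  'z' (pos 25) + 4 = pos 3 = 'd'
  'f' (pos 5) + 4 = pos 9 = 'j'
  't' (pos 19) + 4 = pos 23 = 'x'
  'y' (pos 24) + 4 = pos 2 = 'c'
Result: egwdjxc

egwdjxc


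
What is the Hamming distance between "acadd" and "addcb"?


Comparing "acadd" and "addcb" position by position:
  Position 0: 'a' vs 'a' => same
  Position 1: 'c' vs 'd' => differ
  Position 2: 'a' vs 'd' => differ
  Position 3: 'd' vs 'c' => differ
  Position 4: 'd' vs 'b' => differ
Total differences (Hamming distance): 4

4


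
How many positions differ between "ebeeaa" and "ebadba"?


Comparing "ebeeaa" and "ebadba" position by position:
  Position 0: 'e' vs 'e' => same
  Position 1: 'b' vs 'b' => same
  Position 2: 'e' vs 'a' => DIFFER
  Position 3: 'e' vs 'd' => DIFFER
  Position 4: 'a' vs 'b' => DIFFER
  Position 5: 'a' vs 'a' => same
Positions that differ: 3

3


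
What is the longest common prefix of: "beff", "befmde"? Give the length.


Words: beff, befmde
  Position 0: all 'b' => match
  Position 1: all 'e' => match
  Position 2: all 'f' => match
  Position 3: ('f', 'm') => mismatch, stop
LCP = "bef" (length 3)

3


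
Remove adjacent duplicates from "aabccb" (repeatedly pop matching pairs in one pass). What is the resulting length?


Input: aabccb
Stack-based adjacent duplicate removal:
  Read 'a': push. Stack: a
  Read 'a': matches stack top 'a' => pop. Stack: (empty)
  Read 'b': push. Stack: b
  Read 'c': push. Stack: bc
  Read 'c': matches stack top 'c' => pop. Stack: b
  Read 'b': matches stack top 'b' => pop. Stack: (empty)
Final stack: "" (length 0)

0


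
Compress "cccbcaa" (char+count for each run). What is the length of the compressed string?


Input: cccbcaa
Runs:
  'c' x 3 => "c3"
  'b' x 1 => "b1"
  'c' x 1 => "c1"
  'a' x 2 => "a2"
Compressed: "c3b1c1a2"
Compressed length: 8

8


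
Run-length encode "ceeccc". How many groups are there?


Input: ceeccc
Scanning for consecutive runs:
  Group 1: 'c' x 1 (positions 0-0)
  Group 2: 'e' x 2 (positions 1-2)
  Group 3: 'c' x 3 (positions 3-5)
Total groups: 3

3


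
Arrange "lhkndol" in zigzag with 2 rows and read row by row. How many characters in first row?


Zigzag "lhkndol" into 2 rows:
Placing characters:
  'l' => row 0
  'h' => row 1
  'k' => row 0
  'n' => row 1
  'd' => row 0
  'o' => row 1
  'l' => row 0
Rows:
  Row 0: "lkdl"
  Row 1: "hno"
First row length: 4

4


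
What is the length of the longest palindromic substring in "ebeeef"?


Input: "ebeeef"
Checking substrings for palindromes:
  [0:3] "ebe" (len 3) => palindrome
  [2:5] "eee" (len 3) => palindrome
  [2:4] "ee" (len 2) => palindrome
  [3:5] "ee" (len 2) => palindrome
Longest palindromic substring: "ebe" with length 3

3


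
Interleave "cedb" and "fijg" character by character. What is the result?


Interleaving "cedb" and "fijg":
  Position 0: 'c' from first, 'f' from second => "cf"
  Position 1: 'e' from first, 'i' from second => "ei"
  Position 2: 'd' from first, 'j' from second => "dj"
  Position 3: 'b' from first, 'g' from second => "bg"
Result: cfeidjbg

cfeidjbg


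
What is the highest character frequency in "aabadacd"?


Input: aabadacd
Character counts:
  'a': 4
  'b': 1
  'c': 1
  'd': 2
Maximum frequency: 4

4


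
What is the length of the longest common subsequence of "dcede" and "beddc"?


LCS of "dcede" and "beddc"
DP table:
           b    e    d    d    c
      0    0    0    0    0    0
  d   0    0    0    1    1    1
  c   0    0    0    1    1    2
  e   0    0    1    1    1    2
  d   0    0    1    2    2    2
  e   0    0    1    2    2    2
LCS length = dp[5][5] = 2

2


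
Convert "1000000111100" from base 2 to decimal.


Input: "1000000111100" in base 2
Positional expansion:
  Digit '1' (value 1) x 2^12 = 4096
  Digit '0' (value 0) x 2^11 = 0
  Digit '0' (value 0) x 2^10 = 0
  Digit '0' (value 0) x 2^9 = 0
  Digit '0' (value 0) x 2^8 = 0
  Digit '0' (value 0) x 2^7 = 0
  Digit '0' (value 0) x 2^6 = 0
  Digit '1' (value 1) x 2^5 = 32
  Digit '1' (value 1) x 2^4 = 16
  Digit '1' (value 1) x 2^3 = 8
  Digit '1' (value 1) x 2^2 = 4
  Digit '0' (value 0) x 2^1 = 0
  Digit '0' (value 0) x 2^0 = 0
Sum = 4156

4156


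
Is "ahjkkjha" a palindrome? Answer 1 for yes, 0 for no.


Input: ahjkkjha
Reversed: ahjkkjha
  Compare pos 0 ('a') with pos 7 ('a'): match
  Compare pos 1 ('h') with pos 6 ('h'): match
  Compare pos 2 ('j') with pos 5 ('j'): match
  Compare pos 3 ('k') with pos 4 ('k'): match
Result: palindrome

1


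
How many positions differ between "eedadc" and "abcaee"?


Comparing "eedadc" and "abcaee" position by position:
  Position 0: 'e' vs 'a' => DIFFER
  Position 1: 'e' vs 'b' => DIFFER
  Position 2: 'd' vs 'c' => DIFFER
  Position 3: 'a' vs 'a' => same
  Position 4: 'd' vs 'e' => DIFFER
  Position 5: 'c' vs 'e' => DIFFER
Positions that differ: 5

5


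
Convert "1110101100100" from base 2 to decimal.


Input: "1110101100100" in base 2
Positional expansion:
  Digit '1' (value 1) x 2^12 = 4096
  Digit '1' (value 1) x 2^11 = 2048
  Digit '1' (value 1) x 2^10 = 1024
  Digit '0' (value 0) x 2^9 = 0
  Digit '1' (value 1) x 2^8 = 256
  Digit '0' (value 0) x 2^7 = 0
  Digit '1' (value 1) x 2^6 = 64
  Digit '1' (value 1) x 2^5 = 32
  Digit '0' (value 0) x 2^4 = 0
  Digit '0' (value 0) x 2^3 = 0
  Digit '1' (value 1) x 2^2 = 4
  Digit '0' (value 0) x 2^1 = 0
  Digit '0' (value 0) x 2^0 = 0
Sum = 7524

7524


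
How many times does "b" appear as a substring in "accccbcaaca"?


Searching for "b" in "accccbcaaca"
Scanning each position:
  Position 0: "a" => no
  Position 1: "c" => no
  Position 2: "c" => no
  Position 3: "c" => no
  Position 4: "c" => no
  Position 5: "b" => MATCH
  Position 6: "c" => no
  Position 7: "a" => no
  Position 8: "a" => no
  Position 9: "c" => no
  Position 10: "a" => no
Total occurrences: 1

1


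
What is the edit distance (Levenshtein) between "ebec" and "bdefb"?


Computing edit distance: "ebec" -> "bdefb"
DP table:
           b    d    e    f    b
      0    1    2    3    4    5
  e   1    1    2    2    3    4
  b   2    1    2    3    3    3
  e   3    2    2    2    3    4
  c   4    3    3    3    3    4
Edit distance = dp[4][5] = 4

4


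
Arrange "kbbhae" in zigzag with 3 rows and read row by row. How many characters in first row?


Zigzag "kbbhae" into 3 rows:
Placing characters:
  'k' => row 0
  'b' => row 1
  'b' => row 2
  'h' => row 1
  'a' => row 0
  'e' => row 1
Rows:
  Row 0: "ka"
  Row 1: "bhe"
  Row 2: "b"
First row length: 2

2


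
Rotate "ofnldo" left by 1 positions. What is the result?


Input: "ofnldo", rotate left by 1
First 1 characters: "o"
Remaining characters: "fnldo"
Concatenate remaining + first: "fnldo" + "o" = "fnldoo"

fnldoo


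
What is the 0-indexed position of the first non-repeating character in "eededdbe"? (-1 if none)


Input: eededdbe
Character frequencies:
  'b': 1
  'd': 3
  'e': 4
Scanning left to right for freq == 1:
  Position 0 ('e'): freq=4, skip
  Position 1 ('e'): freq=4, skip
  Position 2 ('d'): freq=3, skip
  Position 3 ('e'): freq=4, skip
  Position 4 ('d'): freq=3, skip
  Position 5 ('d'): freq=3, skip
  Position 6 ('b'): unique! => answer = 6

6


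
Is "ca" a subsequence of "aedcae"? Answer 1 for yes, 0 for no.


Check if "ca" is a subsequence of "aedcae"
Greedy scan:
  Position 0 ('a'): no match needed
  Position 1 ('e'): no match needed
  Position 2 ('d'): no match needed
  Position 3 ('c'): matches sub[0] = 'c'
  Position 4 ('a'): matches sub[1] = 'a'
  Position 5 ('e'): no match needed
All 2 characters matched => is a subsequence

1


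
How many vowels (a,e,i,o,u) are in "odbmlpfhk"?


Input: odbmlpfhk
Checking each character:
  'o' at position 0: vowel (running total: 1)
  'd' at position 1: consonant
  'b' at position 2: consonant
  'm' at position 3: consonant
  'l' at position 4: consonant
  'p' at position 5: consonant
  'f' at position 6: consonant
  'h' at position 7: consonant
  'k' at position 8: consonant
Total vowels: 1

1


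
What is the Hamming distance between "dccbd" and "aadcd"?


Comparing "dccbd" and "aadcd" position by position:
  Position 0: 'd' vs 'a' => differ
  Position 1: 'c' vs 'a' => differ
  Position 2: 'c' vs 'd' => differ
  Position 3: 'b' vs 'c' => differ
  Position 4: 'd' vs 'd' => same
Total differences (Hamming distance): 4

4


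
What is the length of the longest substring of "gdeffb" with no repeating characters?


Input: "gdeffb"
Sliding window (track last position of each char):
  Position 0 ('g'): window [0,0] length 1 -- new best
  Position 1 ('d'): window [0,1] length 2 -- new best
  Position 2 ('e'): window [0,2] length 3 -- new best
  Position 3 ('f'): window [0,3] length 4 -- new best
  Position 4 ('f'): repeat (last at 3), move window start to 4
  Position 4 ('f'): window [4,4] length 1
  Position 5 ('b'): window [4,5] length 2
Longest substring with no repeats: "gdef" with length 4

4


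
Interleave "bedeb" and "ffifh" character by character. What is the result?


Interleaving "bedeb" and "ffifh":
  Position 0: 'b' from first, 'f' from second => "bf"
  Position 1: 'e' from first, 'f' from second => "ef"
  Position 2: 'd' from first, 'i' from second => "di"
  Position 3: 'e' from first, 'f' from second => "ef"
  Position 4: 'b' from first, 'h' from second => "bh"
Result: bfefdiefbh

bfefdiefbh


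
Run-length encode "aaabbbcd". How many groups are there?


Input: aaabbbcd
Scanning for consecutive runs:
  Group 1: 'a' x 3 (positions 0-2)
  Group 2: 'b' x 3 (positions 3-5)
  Group 3: 'c' x 1 (positions 6-6)
  Group 4: 'd' x 1 (positions 7-7)
Total groups: 4

4


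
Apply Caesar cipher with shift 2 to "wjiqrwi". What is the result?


Caesar cipher: shift "wjiqrwi" by 2
  'w' (pos 22) + 2 = pos 24 = 'y'
  'j' (pos 9) + 2 = pos 11 = 'l'
  'i' (pos 8) + 2 = pos 10 = 'k'
  'q' (pos 16) + 2 = pos 18 = 's'
  'r' (pos 17) + 2 = pos 19 = 't'
  'w' (pos 22) + 2 = pos 24 = 'y'
  'i' (pos 8) + 2 = pos 10 = 'k'
Result: ylkstyk

ylkstyk


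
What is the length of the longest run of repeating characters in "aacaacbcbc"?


Input: "aacaacbcbc"
Scanning for longest run:
  Position 1 ('a'): continues run of 'a', length=2
  Position 2 ('c'): new char, reset run to 1
  Position 3 ('a'): new char, reset run to 1
  Position 4 ('a'): continues run of 'a', length=2
  Position 5 ('c'): new char, reset run to 1
  Position 6 ('b'): new char, reset run to 1
  Position 7 ('c'): new char, reset run to 1
  Position 8 ('b'): new char, reset run to 1
  Position 9 ('c'): new char, reset run to 1
Longest run: 'a' with length 2

2


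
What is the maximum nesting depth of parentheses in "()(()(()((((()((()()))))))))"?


Input: "()(()(()((((()((()()))))))))"
Tracking depth:
  Position 0 '(': depth becomes 1
  Position 1 ')': depth becomes 0
  Position 2 '(': depth becomes 1
  Position 3 '(': depth becomes 2
  Position 4 ')': depth becomes 1
  Position 5 '(': depth becomes 2
  Position 6 '(': depth becomes 3
  Position 7 ')': depth becomes 2
  Position 8 '(': depth becomes 3
  Position 9 '(': depth becomes 4
  Position 10 '(': depth becomes 5
  Position 11 '(': depth becomes 6
  Position 12 '(': depth becomes 7
  Position 13 ')': depth becomes 6
  Position 14 '(': depth becomes 7
  Position 15 '(': depth becomes 8
  Position 16 '(': depth becomes 9
  Position 17 ')': depth becomes 8
  Position 18 '(': depth becomes 9
  Position 19 ')': depth becomes 8
  Position 20 ')': depth becomes 7
  Position 21 ')': depth becomes 6
  Position 22 ')': depth becomes 5
  Position 23 ')': depth becomes 4
  Position 24 ')': depth becomes 3
  Position 25 ')': depth becomes 2
  Position 26 ')': depth becomes 1
  Position 27 ')': depth becomes 0
Maximum depth reached: 9

9


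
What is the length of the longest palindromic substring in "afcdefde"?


Input: "afcdefde"
Checking substrings for palindromes:
  No multi-char palindromic substrings found
Longest palindromic substring: "a" with length 1

1


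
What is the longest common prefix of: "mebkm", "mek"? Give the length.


Words: mebkm, mek
  Position 0: all 'm' => match
  Position 1: all 'e' => match
  Position 2: ('b', 'k') => mismatch, stop
LCP = "me" (length 2)

2


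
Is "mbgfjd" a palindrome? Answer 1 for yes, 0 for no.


Input: mbgfjd
Reversed: djfgbm
  Compare pos 0 ('m') with pos 5 ('d'): MISMATCH
  Compare pos 1 ('b') with pos 4 ('j'): MISMATCH
  Compare pos 2 ('g') with pos 3 ('f'): MISMATCH
Result: not a palindrome

0


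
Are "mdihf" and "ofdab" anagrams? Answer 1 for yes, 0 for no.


Strings: "mdihf", "ofdab"
Sorted first:  dfhim
Sorted second: abdfo
Differ at position 0: 'd' vs 'a' => not anagrams

0


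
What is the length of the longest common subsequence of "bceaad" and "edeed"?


LCS of "bceaad" and "edeed"
DP table:
           e    d    e    e    d
      0    0    0    0    0    0
  b   0    0    0    0    0    0
  c   0    0    0    0    0    0
  e   0    1    1    1    1    1
  a   0    1    1    1    1    1
  a   0    1    1    1    1    1
  d   0    1    2    2    2    2
LCS length = dp[6][5] = 2

2


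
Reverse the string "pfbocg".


Input: pfbocg
Reading characters right to left:
  Position 5: 'g'
  Position 4: 'c'
  Position 3: 'o'
  Position 2: 'b'
  Position 1: 'f'
  Position 0: 'p'
Reversed: gcobfp

gcobfp


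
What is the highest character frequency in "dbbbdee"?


Input: dbbbdee
Character counts:
  'b': 3
  'd': 2
  'e': 2
Maximum frequency: 3

3


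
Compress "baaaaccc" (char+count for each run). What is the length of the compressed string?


Input: baaaaccc
Runs:
  'b' x 1 => "b1"
  'a' x 4 => "a4"
  'c' x 3 => "c3"
Compressed: "b1a4c3"
Compressed length: 6

6


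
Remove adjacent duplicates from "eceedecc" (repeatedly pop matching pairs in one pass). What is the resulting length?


Input: eceedecc
Stack-based adjacent duplicate removal:
  Read 'e': push. Stack: e
  Read 'c': push. Stack: ec
  Read 'e': push. Stack: ece
  Read 'e': matches stack top 'e' => pop. Stack: ec
  Read 'd': push. Stack: ecd
  Read 'e': push. Stack: ecde
  Read 'c': push. Stack: ecdec
  Read 'c': matches stack top 'c' => pop. Stack: ecde
Final stack: "ecde" (length 4)

4


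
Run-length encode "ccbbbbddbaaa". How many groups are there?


Input: ccbbbbddbaaa
Scanning for consecutive runs:
  Group 1: 'c' x 2 (positions 0-1)
  Group 2: 'b' x 4 (positions 2-5)
  Group 3: 'd' x 2 (positions 6-7)
  Group 4: 'b' x 1 (positions 8-8)
  Group 5: 'a' x 3 (positions 9-11)
Total groups: 5

5


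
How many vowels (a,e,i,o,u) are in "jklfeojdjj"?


Input: jklfeojdjj
Checking each character:
  'j' at position 0: consonant
  'k' at position 1: consonant
  'l' at position 2: consonant
  'f' at position 3: consonant
  'e' at position 4: vowel (running total: 1)
  'o' at position 5: vowel (running total: 2)
  'j' at position 6: consonant
  'd' at position 7: consonant
  'j' at position 8: consonant
  'j' at position 9: consonant
Total vowels: 2

2


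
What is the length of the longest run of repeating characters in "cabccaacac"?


Input: "cabccaacac"
Scanning for longest run:
  Position 1 ('a'): new char, reset run to 1
  Position 2 ('b'): new char, reset run to 1
  Position 3 ('c'): new char, reset run to 1
  Position 4 ('c'): continues run of 'c', length=2
  Position 5 ('a'): new char, reset run to 1
  Position 6 ('a'): continues run of 'a', length=2
  Position 7 ('c'): new char, reset run to 1
  Position 8 ('a'): new char, reset run to 1
  Position 9 ('c'): new char, reset run to 1
Longest run: 'c' with length 2

2


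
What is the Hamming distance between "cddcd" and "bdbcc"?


Comparing "cddcd" and "bdbcc" position by position:
  Position 0: 'c' vs 'b' => differ
  Position 1: 'd' vs 'd' => same
  Position 2: 'd' vs 'b' => differ
  Position 3: 'c' vs 'c' => same
  Position 4: 'd' vs 'c' => differ
Total differences (Hamming distance): 3

3


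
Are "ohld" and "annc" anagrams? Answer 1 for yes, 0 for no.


Strings: "ohld", "annc"
Sorted first:  dhlo
Sorted second: acnn
Differ at position 0: 'd' vs 'a' => not anagrams

0


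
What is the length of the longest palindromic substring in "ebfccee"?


Input: "ebfccee"
Checking substrings for palindromes:
  [3:5] "cc" (len 2) => palindrome
  [5:7] "ee" (len 2) => palindrome
Longest palindromic substring: "cc" with length 2

2


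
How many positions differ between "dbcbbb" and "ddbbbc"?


Comparing "dbcbbb" and "ddbbbc" position by position:
  Position 0: 'd' vs 'd' => same
  Position 1: 'b' vs 'd' => DIFFER
  Position 2: 'c' vs 'b' => DIFFER
  Position 3: 'b' vs 'b' => same
  Position 4: 'b' vs 'b' => same
  Position 5: 'b' vs 'c' => DIFFER
Positions that differ: 3

3


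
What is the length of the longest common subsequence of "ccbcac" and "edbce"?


LCS of "ccbcac" and "edbce"
DP table:
           e    d    b    c    e
      0    0    0    0    0    0
  c   0    0    0    0    1    1
  c   0    0    0    0    1    1
  b   0    0    0    1    1    1
  c   0    0    0    1    2    2
  a   0    0    0    1    2    2
  c   0    0    0    1    2    2
LCS length = dp[6][5] = 2

2


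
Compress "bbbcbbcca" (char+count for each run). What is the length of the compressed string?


Input: bbbcbbcca
Runs:
  'b' x 3 => "b3"
  'c' x 1 => "c1"
  'b' x 2 => "b2"
  'c' x 2 => "c2"
  'a' x 1 => "a1"
Compressed: "b3c1b2c2a1"
Compressed length: 10

10


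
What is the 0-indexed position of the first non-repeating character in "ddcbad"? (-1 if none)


Input: ddcbad
Character frequencies:
  'a': 1
  'b': 1
  'c': 1
  'd': 3
Scanning left to right for freq == 1:
  Position 0 ('d'): freq=3, skip
  Position 1 ('d'): freq=3, skip
  Position 2 ('c'): unique! => answer = 2

2


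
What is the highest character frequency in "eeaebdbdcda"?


Input: eeaebdbdcda
Character counts:
  'a': 2
  'b': 2
  'c': 1
  'd': 3
  'e': 3
Maximum frequency: 3

3


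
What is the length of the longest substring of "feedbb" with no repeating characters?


Input: "feedbb"
Sliding window (track last position of each char):
  Position 0 ('f'): window [0,0] length 1 -- new best
  Position 1 ('e'): window [0,1] length 2 -- new best
  Position 2 ('e'): repeat (last at 1), move window start to 2
  Position 2 ('e'): window [2,2] length 1
  Position 3 ('d'): window [2,3] length 2
  Position 4 ('b'): window [2,4] length 3 -- new best
  Position 5 ('b'): repeat (last at 4), move window start to 5
  Position 5 ('b'): window [5,5] length 1
Longest substring with no repeats: "edb" with length 3

3


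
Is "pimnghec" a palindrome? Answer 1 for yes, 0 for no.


Input: pimnghec
Reversed: cehgnmip
  Compare pos 0 ('p') with pos 7 ('c'): MISMATCH
  Compare pos 1 ('i') with pos 6 ('e'): MISMATCH
  Compare pos 2 ('m') with pos 5 ('h'): MISMATCH
  Compare pos 3 ('n') with pos 4 ('g'): MISMATCH
Result: not a palindrome

0


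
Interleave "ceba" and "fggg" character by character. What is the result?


Interleaving "ceba" and "fggg":
  Position 0: 'c' from first, 'f' from second => "cf"
  Position 1: 'e' from first, 'g' from second => "eg"
  Position 2: 'b' from first, 'g' from second => "bg"
  Position 3: 'a' from first, 'g' from second => "ag"
Result: cfegbgag

cfegbgag


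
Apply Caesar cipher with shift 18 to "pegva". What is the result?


Caesar cipher: shift "pegva" by 18
  'p' (pos 15) + 18 = pos 7 = 'h'
  'e' (pos 4) + 18 = pos 22 = 'w'
  'g' (pos 6) + 18 = pos 24 = 'y'
  'v' (pos 21) + 18 = pos 13 = 'n'
  'a' (pos 0) + 18 = pos 18 = 's'
Result: hwyns

hwyns


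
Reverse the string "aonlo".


Input: aonlo
Reading characters right to left:
  Position 4: 'o'
  Position 3: 'l'
  Position 2: 'n'
  Position 1: 'o'
  Position 0: 'a'
Reversed: olnoa

olnoa


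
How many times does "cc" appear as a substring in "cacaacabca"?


Searching for "cc" in "cacaacabca"
Scanning each position:
  Position 0: "ca" => no
  Position 1: "ac" => no
  Position 2: "ca" => no
  Position 3: "aa" => no
  Position 4: "ac" => no
  Position 5: "ca" => no
  Position 6: "ab" => no
  Position 7: "bc" => no
  Position 8: "ca" => no
Total occurrences: 0

0


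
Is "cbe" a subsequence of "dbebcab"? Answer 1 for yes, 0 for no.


Check if "cbe" is a subsequence of "dbebcab"
Greedy scan:
  Position 0 ('d'): no match needed
  Position 1 ('b'): no match needed
  Position 2 ('e'): no match needed
  Position 3 ('b'): no match needed
  Position 4 ('c'): matches sub[0] = 'c'
  Position 5 ('a'): no match needed
  Position 6 ('b'): matches sub[1] = 'b'
Only matched 2/3 characters => not a subsequence

0


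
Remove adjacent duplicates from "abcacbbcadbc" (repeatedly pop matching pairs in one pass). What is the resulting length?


Input: abcacbbcadbc
Stack-based adjacent duplicate removal:
  Read 'a': push. Stack: a
  Read 'b': push. Stack: ab
  Read 'c': push. Stack: abc
  Read 'a': push. Stack: abca
  Read 'c': push. Stack: abcac
  Read 'b': push. Stack: abcacb
  Read 'b': matches stack top 'b' => pop. Stack: abcac
  Read 'c': matches stack top 'c' => pop. Stack: abca
  Read 'a': matches stack top 'a' => pop. Stack: abc
  Read 'd': push. Stack: abcd
  Read 'b': push. Stack: abcdb
  Read 'c': push. Stack: abcdbc
Final stack: "abcdbc" (length 6)

6


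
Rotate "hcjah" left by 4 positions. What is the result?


Input: "hcjah", rotate left by 4
First 4 characters: "hcja"
Remaining characters: "h"
Concatenate remaining + first: "h" + "hcja" = "hhcja"

hhcja


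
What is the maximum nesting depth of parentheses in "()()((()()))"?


Input: "()()((()()))"
Tracking depth:
  Position 0 '(': depth becomes 1
  Position 1 ')': depth becomes 0
  Position 2 '(': depth becomes 1
  Position 3 ')': depth becomes 0
  Position 4 '(': depth becomes 1
  Position 5 '(': depth becomes 2
  Position 6 '(': depth becomes 3
  Position 7 ')': depth becomes 2
  Position 8 '(': depth becomes 3
  Position 9 ')': depth becomes 2
  Position 10 ')': depth becomes 1
  Position 11 ')': depth becomes 0
Maximum depth reached: 3

3


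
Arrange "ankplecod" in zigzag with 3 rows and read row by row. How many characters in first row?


Zigzag "ankplecod" into 3 rows:
Placing characters:
  'a' => row 0
  'n' => row 1
  'k' => row 2
  'p' => row 1
  'l' => row 0
  'e' => row 1
  'c' => row 2
  'o' => row 1
  'd' => row 0
Rows:
  Row 0: "ald"
  Row 1: "npeo"
  Row 2: "kc"
First row length: 3

3


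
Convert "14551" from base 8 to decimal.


Input: "14551" in base 8
Positional expansion:
  Digit '1' (value 1) x 8^4 = 4096
  Digit '4' (value 4) x 8^3 = 2048
  Digit '5' (value 5) x 8^2 = 320
  Digit '5' (value 5) x 8^1 = 40
  Digit '1' (value 1) x 8^0 = 1
Sum = 6505

6505


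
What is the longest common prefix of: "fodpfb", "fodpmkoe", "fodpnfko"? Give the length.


Words: fodpfb, fodpmkoe, fodpnfko
  Position 0: all 'f' => match
  Position 1: all 'o' => match
  Position 2: all 'd' => match
  Position 3: all 'p' => match
  Position 4: ('f', 'm', 'n') => mismatch, stop
LCP = "fodp" (length 4)

4


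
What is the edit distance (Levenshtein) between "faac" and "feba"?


Computing edit distance: "faac" -> "feba"
DP table:
           f    e    b    a
      0    1    2    3    4
  f   1    0    1    2    3
  a   2    1    1    2    2
  a   3    2    2    2    2
  c   4    3    3    3    3
Edit distance = dp[4][4] = 3

3


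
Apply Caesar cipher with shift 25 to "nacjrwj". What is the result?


Caesar cipher: shift "nacjrwj" by 25
  'n' (pos 13) + 25 = pos 12 = 'm'
  'a' (pos 0) + 25 = pos 25 = 'z'
  'c' (pos 2) + 25 = pos 1 = 'b'
  'j' (pos 9) + 25 = pos 8 = 'i'
  'r' (pos 17) + 25 = pos 16 = 'q'
  'w' (pos 22) + 25 = pos 21 = 'v'
  'j' (pos 9) + 25 = pos 8 = 'i'
Result: mzbiqvi

mzbiqvi


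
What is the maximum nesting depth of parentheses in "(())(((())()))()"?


Input: "(())(((())()))()"
Tracking depth:
  Position 0 '(': depth becomes 1
  Position 1 '(': depth becomes 2
  Position 2 ')': depth becomes 1
  Position 3 ')': depth becomes 0
  Position 4 '(': depth becomes 1
  Position 5 '(': depth becomes 2
  Position 6 '(': depth becomes 3
  Position 7 '(': depth becomes 4
  Position 8 ')': depth becomes 3
  Position 9 ')': depth becomes 2
  Position 10 '(': depth becomes 3
  Position 11 ')': depth becomes 2
  Position 12 ')': depth becomes 1
  Position 13 ')': depth becomes 0
  Position 14 '(': depth becomes 1
  Position 15 ')': depth becomes 0
Maximum depth reached: 4

4


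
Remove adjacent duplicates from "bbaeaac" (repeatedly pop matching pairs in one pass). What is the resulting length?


Input: bbaeaac
Stack-based adjacent duplicate removal:
  Read 'b': push. Stack: b
  Read 'b': matches stack top 'b' => pop. Stack: (empty)
  Read 'a': push. Stack: a
  Read 'e': push. Stack: ae
  Read 'a': push. Stack: aea
  Read 'a': matches stack top 'a' => pop. Stack: ae
  Read 'c': push. Stack: aec
Final stack: "aec" (length 3)

3
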